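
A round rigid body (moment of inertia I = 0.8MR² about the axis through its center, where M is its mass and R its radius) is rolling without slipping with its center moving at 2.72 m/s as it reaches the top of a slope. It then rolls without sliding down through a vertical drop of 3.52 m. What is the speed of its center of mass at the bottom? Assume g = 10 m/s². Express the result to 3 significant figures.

Here I = 0.8MR², so the shape factor k = I/(MR²) = 0.8.
Pure rolling means v = ωR; then KE = ½Mv² + ½I(v/R)² = ½(1+k)Mv² = (9/10)Mv².
Energy conservation: (9/10)Mv₀² + Mgh = (9/10)Mv², so v² = v₀² + 2gh/(1+k).
v = √(2.72² + 2×10×3.52/1.8) = √46.51 ≈ 6.82 m/s.

v ≈ 6.82 m/s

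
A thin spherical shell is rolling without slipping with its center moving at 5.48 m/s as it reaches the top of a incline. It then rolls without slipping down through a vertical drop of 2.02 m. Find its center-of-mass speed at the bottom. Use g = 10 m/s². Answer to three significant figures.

Here I = (2/3)MR², so the shape factor k = I/(MR²) = 2/3.
Since it rolls without slipping, ω = v/R and KE = ½Mv² + ½Iω² = ½(1+k)Mv² = (5/6)Mv².
Conserving energy between top and bottom: (5/6)Mv² = (5/6)Mv₀² + Mgh, hence v² = v₀² + 2gh/(1+k).
v = √(5.48² + 2×10×2.02/1.667) = √54.27 ≈ 7.37 m/s.

v ≈ 7.37 m/s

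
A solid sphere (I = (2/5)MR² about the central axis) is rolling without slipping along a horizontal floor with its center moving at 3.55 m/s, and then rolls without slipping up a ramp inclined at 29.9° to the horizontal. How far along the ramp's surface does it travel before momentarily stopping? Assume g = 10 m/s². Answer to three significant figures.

The moment of inertia is (2/5)MR², giving k ≡ I/(MR²) = 0.4.
Since it rolls without slipping, ω = v/R and KE = ½Mv² + ½Iω² = ½(1+k)Mv² = (7/10)Mv².
Setting this equal to Mgh gives the vertical rise h = (1+k)v₀²/(2g) = 1.4×3.55²/(2×10) = 0.8822 m.
The distance along the slope is d = h/sinθ = 0.8822/sin29.9° ≈ 1.77 m.

d ≈ 1.77 m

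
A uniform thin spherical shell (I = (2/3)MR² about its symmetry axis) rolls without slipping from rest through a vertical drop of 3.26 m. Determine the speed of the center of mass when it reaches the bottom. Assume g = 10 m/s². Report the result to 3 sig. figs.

v ≈ 6.25 m/s

For this body I = (2/3)MR², i.e. k = I/(MR²) = 2/3.
The rolling condition ω = v/R makes the rotational term ½I(v/R)² = ½kMv², so KE_total = ½(1+k)Mv² = (5/6)Mv².
Energy conservation: Mgh = (5/6)Mv², so v = √(2gh/(1+k)) = √(2 × 10 × 3.26 / 1.667) ≈ 6.25 m/s.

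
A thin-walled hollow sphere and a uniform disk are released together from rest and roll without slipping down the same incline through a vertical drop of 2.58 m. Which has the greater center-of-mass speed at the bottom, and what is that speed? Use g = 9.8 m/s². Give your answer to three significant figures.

the uniform disk, at v ≈ 5.81 m/s

For rolling without slipping, Mgh = ½(1+k)Mv² where k = I/(MR²), so v = √(2gh/(1+k)).
Thin-walled hollow sphere: k = 2/3, giving v = √(2×9.8×2.58/1.667) = 5.508 m/s.
Uniform disk: k = 0.5, giving v = √(2×9.8×2.58/1.5) = 5.806 m/s.
The smaller k wins: the uniform disk, at ≈ 5.81 m/s.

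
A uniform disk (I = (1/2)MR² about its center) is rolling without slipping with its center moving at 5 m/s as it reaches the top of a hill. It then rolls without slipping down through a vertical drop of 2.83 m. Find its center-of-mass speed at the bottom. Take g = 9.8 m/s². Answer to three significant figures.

v ≈ 7.87 m/s

For this body I = (1/2)MR², i.e. k = I/(MR²) = 0.5.
Rolling without slipping gives ω = v/R, so the total kinetic energy is ½Mv² + ½Iω² = ½(1+k)Mv² = (3/4)Mv².
Energy conservation: (3/4)Mv₀² + Mgh = (3/4)Mv², so v² = v₀² + 2gh/(1+k).
v = √(5² + 2×9.8×2.83/1.5) = √61.98 ≈ 7.87 m/s.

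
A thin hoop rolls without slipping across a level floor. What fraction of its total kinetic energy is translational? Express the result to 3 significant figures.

fraction ≈ 0.500

With I = MR², the ratio k = I/(MR²) is 1.
With ω = v/R, KE_trans = ½Mv² and KE_rot = ½Iω² = ½kMv², so KE_total = ½(1+k)Mv².
The translational fraction is therefore 1/(1+k) = 1/2 ≈ 0.500.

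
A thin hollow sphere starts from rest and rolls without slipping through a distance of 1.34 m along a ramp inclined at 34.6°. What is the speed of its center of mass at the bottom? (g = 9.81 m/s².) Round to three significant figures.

v ≈ 2.99 m/s

For this body I = (2/3)MR², i.e. k = I/(MR²) = 2/3.
Pure rolling means v = ωR; then KE = ½Mv² + ½I(v/R)² = ½(1+k)Mv² = (5/6)Mv².
The vertical drop is h = L sinθ = 1.34 × sin34.6° = 0.7609 m.
Setting Mgh = (5/6)Mv² gives v = √(2gh/(1+k)) = √(2·9.81·0.7609/1.667) ≈ 2.99 m/s.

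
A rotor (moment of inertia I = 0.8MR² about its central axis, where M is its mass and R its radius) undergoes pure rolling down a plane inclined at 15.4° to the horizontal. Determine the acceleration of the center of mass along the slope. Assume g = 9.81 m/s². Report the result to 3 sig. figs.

a ≈ 1.45 m/s²

Here I = 0.8MR², so the shape factor k = I/(MR²) = 0.8.
Newton's second law down the slope: Mg sinθ − f = Ma. The torque equation fR = Iα (with α = a/R) gives f = kMa.
Eliminating f: Mg sinθ = (1+k)Ma, so a = g sinθ/(1+k) = 9.81 × sin15.4° / 1.8 ≈ 1.45 m/s².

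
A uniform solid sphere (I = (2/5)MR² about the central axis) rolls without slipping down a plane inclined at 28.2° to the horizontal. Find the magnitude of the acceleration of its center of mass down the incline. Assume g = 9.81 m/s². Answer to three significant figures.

For this body I = (2/5)MR², i.e. k = I/(MR²) = 0.4.
Along the incline Mg sinθ − f = Ma, and torque about the center fR = Iα = kMR²(a/R) gives f = kMa.
Eliminating f: Mg sinθ = (1+k)Ma, so a = g sinθ/(1+k) = 9.81 × sin28.2° / 1.4 ≈ 3.31 m/s².

a ≈ 3.31 m/s²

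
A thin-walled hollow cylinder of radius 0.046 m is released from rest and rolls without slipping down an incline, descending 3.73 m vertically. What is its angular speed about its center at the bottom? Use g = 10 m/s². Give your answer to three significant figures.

ω ≈ 133 rad/s

Here I = MR², so the shape factor k = I/(MR²) = 1.
The rolling condition ω = v/R makes the rotational term ½I(v/R)² = ½kMv², so KE_total = ½(1+k)Mv² = Mv².
Energy conservation Mgh = ½(1+k)Mv² gives v = √(2gh/(1+k)) = √(2 × 10 × 3.73 / 2) = 6.107 m/s.
Then ω = v/R = 6.107 / 0.046 ≈ 133 rad/s.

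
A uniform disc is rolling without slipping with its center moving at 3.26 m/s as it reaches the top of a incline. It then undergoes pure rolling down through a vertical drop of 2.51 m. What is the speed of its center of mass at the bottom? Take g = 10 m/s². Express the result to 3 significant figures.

v ≈ 6.64 m/s

With I = (1/2)MR², the ratio k = I/(MR²) is 0.5.
The rolling condition ω = v/R makes the rotational term ½I(v/R)² = ½kMv², so KE_total = ½(1+k)Mv² = (3/4)Mv².
Conserving energy between top and bottom: (3/4)Mv² = (3/4)Mv₀² + Mgh, hence v² = v₀² + 2gh/(1+k).
v = √(3.26² + 2×10×2.51/1.5) = √44.09 ≈ 6.64 m/s.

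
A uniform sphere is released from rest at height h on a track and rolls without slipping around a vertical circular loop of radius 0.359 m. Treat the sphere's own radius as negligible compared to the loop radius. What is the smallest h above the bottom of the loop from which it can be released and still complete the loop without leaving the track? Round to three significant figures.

With I = (2/5)MR², the ratio k = I/(MR²) is 0.4.
At the top, contact is just lost when gravity alone supplies the centripetal force: Mg = Mv_top²/r, i.e. v_top² = gr.
With ω = v/R, the kinetic energy at speed v is ½(1+k)Mv² = (7/10)Mv².
Energy conservation from release (height h) to the top (height 2r): Mgh = Mg(2r) + (7/10)M·gr.
Thus h_min = 2r + (1+k)r/2 = r(2 + 1.4/2) = 0.359 × 2.7 ≈ 0.969 m.

h_min ≈ 0.969 m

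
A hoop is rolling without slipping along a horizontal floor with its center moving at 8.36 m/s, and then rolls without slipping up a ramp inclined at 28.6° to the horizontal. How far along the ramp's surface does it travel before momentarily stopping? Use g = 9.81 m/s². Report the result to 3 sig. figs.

d ≈ 14.9 m

The moment of inertia is MR², giving k ≡ I/(MR²) = 1.
Rolling without slipping gives ω = v/R, so the total kinetic energy is ½Mv² + ½Iω² = ½(1+k)Mv² = Mv².
Setting this equal to Mgh gives the vertical rise h = (1+k)v₀²/(2g) = 2×8.36²/(2×9.81) = 7.124 m.
The distance along the slope is d = h/sinθ = 7.124/sin28.6° ≈ 14.9 m.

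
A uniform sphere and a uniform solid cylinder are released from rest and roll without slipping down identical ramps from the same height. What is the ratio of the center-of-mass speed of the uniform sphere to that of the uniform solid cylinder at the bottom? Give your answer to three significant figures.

v_ratio ≈ 1.04

Each satisfies Mgh = ½(1+k)Mv² with k = I/(MR²), so v ∝ 1/√(1+k).
For the uniform sphere k = 0.4; for the uniform solid cylinder k = 0.5.
v₁/v₂ = √((1+k₂)/(1+k₁)) = √(1.5/1.4) ≈ 1.04.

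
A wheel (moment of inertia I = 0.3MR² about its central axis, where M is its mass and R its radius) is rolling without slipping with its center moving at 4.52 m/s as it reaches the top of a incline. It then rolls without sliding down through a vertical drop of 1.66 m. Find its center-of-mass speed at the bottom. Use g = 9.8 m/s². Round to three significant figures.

With I = 0.3MR², the ratio k = I/(MR²) is 0.3.
Rolling without slipping gives ω = v/R, so the total kinetic energy is ½Mv² + ½Iω² = ½(1+k)Mv² = (13/20)Mv².
Energy conservation: (13/20)Mv₀² + Mgh = (13/20)Mv², so v² = v₀² + 2gh/(1+k).
v = √(4.52² + 2×9.8×1.66/1.3) = √45.46 ≈ 6.74 m/s.

v ≈ 6.74 m/s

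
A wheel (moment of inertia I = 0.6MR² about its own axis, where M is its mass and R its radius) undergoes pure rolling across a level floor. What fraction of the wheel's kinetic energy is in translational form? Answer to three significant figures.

Here I = 0.6MR², so the shape factor k = I/(MR²) = 0.6.
With ω = v/R, KE_trans = ½Mv² and KE_rot = ½Iω² = ½kMv², so KE_total = ½(1+k)Mv².
The translational fraction is therefore 1/(1+k) = 1/1.6 ≈ 0.625.

fraction ≈ 0.625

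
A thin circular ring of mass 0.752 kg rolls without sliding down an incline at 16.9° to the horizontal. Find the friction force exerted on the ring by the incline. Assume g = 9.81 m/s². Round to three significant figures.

f ≈ 1.07 N

Here I = MR², so the shape factor k = I/(MR²) = 1.
Translational: Mg sinθ − f = Ma. Rotational about the CM: fR = Iα = kMRa, so f = kMa.
Combining, a = g sinθ/(1+k) and f = kMa = kMg sinθ/(1+k).
f = 1 × 0.752 × 9.81 × sin16.9° / 2 ≈ 1.07 N.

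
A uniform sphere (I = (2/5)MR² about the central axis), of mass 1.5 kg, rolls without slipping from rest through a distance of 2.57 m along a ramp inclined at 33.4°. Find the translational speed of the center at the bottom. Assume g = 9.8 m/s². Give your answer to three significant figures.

The moment of inertia is (2/5)MR², giving k ≡ I/(MR²) = 0.4.
The rolling condition ω = v/R makes the rotational term ½I(v/R)² = ½kMv², so KE_total = ½(1+k)Mv² = (7/10)Mv².
The vertical drop is h = L sinθ = 2.57 × sin33.4° = 1.415 m.
Energy conservation: Mgh = (7/10)Mv², so v = √(2gh/(1+k)) = √(2 × 9.8 × 1.415 / 1.4) ≈ 4.45 m/s.

v ≈ 4.45 m/s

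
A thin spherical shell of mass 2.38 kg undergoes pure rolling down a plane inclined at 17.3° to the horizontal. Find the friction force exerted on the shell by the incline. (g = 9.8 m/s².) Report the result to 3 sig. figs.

Here I = (2/3)MR², so the shape factor k = I/(MR²) = 2/3.
Newton's second law down the slope: Mg sinθ − f = Ma. The torque equation fR = Iα (with α = a/R) gives f = kMa.
Combining, a = g sinθ/(1+k) and f = kMa = kMg sinθ/(1+k).
f = (2/3) × 2.38 × 9.8 × sin17.3° / 1.667 ≈ 2.77 N.

f ≈ 2.77 N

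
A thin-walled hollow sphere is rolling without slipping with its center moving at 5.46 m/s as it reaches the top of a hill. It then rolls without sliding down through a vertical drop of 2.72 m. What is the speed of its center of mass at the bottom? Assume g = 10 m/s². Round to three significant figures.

For this body I = (2/3)MR², i.e. k = I/(MR²) = 2/3.
The rolling condition ω = v/R makes the rotational term ½I(v/R)² = ½kMv², so KE_total = ½(1+k)Mv² = (5/6)Mv².
Conserving energy between top and bottom: (5/6)Mv² = (5/6)Mv₀² + Mgh, hence v² = v₀² + 2gh/(1+k).
v = √(5.46² + 2×10×2.72/1.667) = √62.45 ≈ 7.90 m/s.

v ≈ 7.90 m/s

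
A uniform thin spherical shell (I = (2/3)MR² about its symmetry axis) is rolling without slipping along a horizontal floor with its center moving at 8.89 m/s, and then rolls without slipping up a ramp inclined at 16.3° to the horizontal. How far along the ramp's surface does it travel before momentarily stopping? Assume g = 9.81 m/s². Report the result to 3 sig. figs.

d ≈ 23.9 m

The moment of inertia is (2/3)MR², giving k ≡ I/(MR²) = 2/3.
The rolling condition ω = v/R makes the rotational term ½I(v/R)² = ½kMv², so KE_total = ½(1+k)Mv² = (5/6)Mv².
Setting this equal to Mgh gives the vertical rise h = (1+k)v₀²/(2g) = 1.667×8.89²/(2×9.81) = 6.714 m.
The distance along the slope is d = h/sinθ = 6.714/sin16.3° ≈ 23.9 m.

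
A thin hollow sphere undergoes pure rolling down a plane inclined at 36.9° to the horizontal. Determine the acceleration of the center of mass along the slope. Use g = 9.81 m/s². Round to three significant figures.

a ≈ 3.53 m/s²

With I = (2/3)MR², the ratio k = I/(MR²) is 2/3.
Translational: Mg sinθ − f = Ma. Rotational about the CM: fR = Iα = kMRa, so f = kMa.
Eliminating f: Mg sinθ = (1+k)Ma, so a = g sinθ/(1+k) = 9.81 × sin36.9° / 1.667 ≈ 3.53 m/s².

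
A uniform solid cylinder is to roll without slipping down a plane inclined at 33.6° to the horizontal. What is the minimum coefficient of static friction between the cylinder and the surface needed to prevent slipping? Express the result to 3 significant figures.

μ_min ≈ 0.221

The moment of inertia is (1/2)MR², giving k ≡ I/(MR²) = 0.5.
Along the incline Mg sinθ − f = Ma, and torque about the center fR = Iα = kMR²(a/R) gives f = kMa.
These give a = g sinθ/(1+k) and the required friction f = kMg sinθ/(1+k).
With N = Mg cosθ, the no-slip condition f ≤ μN gives μ_min = f/N = k tanθ/(1+k).
μ_min = 0.5 × tan33.6° / 1.5 ≈ 0.221.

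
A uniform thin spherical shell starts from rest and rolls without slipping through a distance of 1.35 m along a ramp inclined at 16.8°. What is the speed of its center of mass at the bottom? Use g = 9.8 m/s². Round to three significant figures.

v ≈ 2.14 m/s

The moment of inertia is (2/3)MR², giving k ≡ I/(MR²) = 2/3.
The rolling condition ω = v/R makes the rotational term ½I(v/R)² = ½kMv², so KE_total = ½(1+k)Mv² = (5/6)Mv².
The vertical drop is h = L sinθ = 1.35 × sin16.8° = 0.3902 m.
Setting Mgh = (5/6)Mv² gives v = √(2gh/(1+k)) = √(2·9.8·0.3902/1.667) ≈ 2.14 m/s.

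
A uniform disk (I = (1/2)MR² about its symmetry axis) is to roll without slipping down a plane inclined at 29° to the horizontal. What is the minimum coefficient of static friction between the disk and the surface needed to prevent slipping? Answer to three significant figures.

μ_min ≈ 0.185

With I = (1/2)MR², the ratio k = I/(MR²) is 0.5.
Translational: Mg sinθ − f = Ma. Rotational about the CM: fR = Iα = kMRa, so f = kMa.
These give a = g sinθ/(1+k) and the required friction f = kMg sinθ/(1+k).
With N = Mg cosθ, the no-slip condition f ≤ μN gives μ_min = f/N = k tanθ/(1+k).
μ_min = 0.5 × tan29° / 1.5 ≈ 0.185.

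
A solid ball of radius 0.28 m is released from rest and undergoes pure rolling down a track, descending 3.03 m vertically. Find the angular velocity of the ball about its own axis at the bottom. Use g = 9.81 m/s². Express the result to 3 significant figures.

With I = (2/5)MR², the ratio k = I/(MR²) is 0.4.
Since it rolls without slipping, ω = v/R and KE = ½Mv² + ½Iω² = ½(1+k)Mv² = (7/10)Mv².
Energy conservation Mgh = ½(1+k)Mv² gives v = √(2gh/(1+k)) = √(2 × 9.81 × 3.03 / 1.4) = 6.516 m/s.
Then ω = v/R = 6.516 / 0.28 ≈ 23.3 rad/s.

ω ≈ 23.3 rad/s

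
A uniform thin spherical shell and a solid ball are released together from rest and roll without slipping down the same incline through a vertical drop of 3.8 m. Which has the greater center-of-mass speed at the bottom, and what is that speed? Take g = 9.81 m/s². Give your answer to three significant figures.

For rolling without slipping, Mgh = ½(1+k)Mv² where k = I/(MR²), so v = √(2gh/(1+k)).
Uniform thin spherical shell: k = 2/3, giving v = √(2×9.81×3.8/1.667) = 6.688 m/s.
Solid ball: k = 0.4, giving v = √(2×9.81×3.8/1.4) = 7.298 m/s.
The smaller k wins: the solid ball, at ≈ 7.30 m/s.

the solid ball, at v ≈ 7.30 m/s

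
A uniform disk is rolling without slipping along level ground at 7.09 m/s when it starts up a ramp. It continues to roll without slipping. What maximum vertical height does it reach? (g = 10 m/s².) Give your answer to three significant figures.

For this body I = (1/2)MR², i.e. k = I/(MR²) = 0.5.
Since it rolls without slipping, ω = v/R and KE = ½Mv² + ½Iω² = ½(1+k)Mv² = (3/4)Mv².
All of this converts to potential energy at the highest point: (3/4)Mv₀² = Mgh.
Thus h = (1+k)v₀²/(2g) = 1.5 × 7.09² / (2 × 10) ≈ 3.77 m.

h ≈ 3.77 m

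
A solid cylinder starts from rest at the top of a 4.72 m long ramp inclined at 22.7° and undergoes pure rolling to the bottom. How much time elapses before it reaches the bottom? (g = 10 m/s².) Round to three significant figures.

The moment of inertia is (1/2)MR², giving k ≡ I/(MR²) = 0.5.
Translational: Mg sinθ − f = Ma. Rotational about the CM: fR = Iα = kMRa, so f = kMa.
Hence a = g sinθ/(1+k) = 10×sin22.7°/1.5 = 2.573 m/s².
With constant a from rest, t = √(2L/a) = √(2·4.72/2.573) ≈ 1.92 s.

t ≈ 1.92 s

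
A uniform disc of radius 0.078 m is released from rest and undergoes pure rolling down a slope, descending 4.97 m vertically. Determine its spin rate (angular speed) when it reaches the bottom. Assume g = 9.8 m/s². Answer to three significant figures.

ω ≈ 103 rad/s

Here I = (1/2)MR², so the shape factor k = I/(MR²) = 0.5.
Pure rolling means v = ωR; then KE = ½Mv² + ½I(v/R)² = ½(1+k)Mv² = (3/4)Mv².
Energy conservation Mgh = ½(1+k)Mv² gives v = √(2gh/(1+k)) = √(2 × 9.8 × 4.97 / 1.5) = 8.059 m/s.
Then ω = v/R = 8.059 / 0.078 ≈ 103 rad/s.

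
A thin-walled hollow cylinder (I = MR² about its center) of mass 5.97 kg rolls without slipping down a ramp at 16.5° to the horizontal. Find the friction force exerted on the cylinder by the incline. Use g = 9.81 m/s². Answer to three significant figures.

With I = MR², the ratio k = I/(MR²) is 1.
Newton's second law down the slope: Mg sinθ − f = Ma. The torque equation fR = Iα (with α = a/R) gives f = kMa.
Combining, a = g sinθ/(1+k) and f = kMa = kMg sinθ/(1+k).
f = 1 × 5.97 × 9.81 × sin16.5° / 2 ≈ 8.32 N.

f ≈ 8.32 N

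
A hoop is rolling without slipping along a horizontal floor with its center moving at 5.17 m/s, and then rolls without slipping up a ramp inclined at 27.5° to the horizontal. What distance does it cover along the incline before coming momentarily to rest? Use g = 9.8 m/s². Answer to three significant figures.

d ≈ 5.91 m

For this body I = MR², i.e. k = I/(MR²) = 1.
Rolling without slipping gives ω = v/R, so the total kinetic energy is ½Mv² + ½Iω² = ½(1+k)Mv² = Mv².
Setting this equal to Mgh gives the vertical rise h = (1+k)v₀²/(2g) = 2×5.17²/(2×9.8) = 2.727 m.
The distance along the slope is d = h/sinθ = 2.727/sin27.5° ≈ 5.91 m.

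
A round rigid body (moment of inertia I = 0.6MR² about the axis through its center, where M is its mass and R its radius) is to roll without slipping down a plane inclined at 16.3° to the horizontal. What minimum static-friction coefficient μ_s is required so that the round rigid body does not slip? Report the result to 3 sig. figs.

With I = 0.6MR², the ratio k = I/(MR²) is 0.6.
Along the incline Mg sinθ − f = Ma, and torque about the center fR = Iα = kMR²(a/R) gives f = kMa.
These give a = g sinθ/(1+k) and the required friction f = kMg sinθ/(1+k).
The normal force is N = Mg cosθ, so μ_min = f/N = k tanθ/(1+k).
μ_min = 0.6 × tan16.3° / 1.6 ≈ 0.110.

μ_min ≈ 0.110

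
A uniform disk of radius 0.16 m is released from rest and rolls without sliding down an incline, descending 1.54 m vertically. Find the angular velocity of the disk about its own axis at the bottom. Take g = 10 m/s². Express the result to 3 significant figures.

With I = (1/2)MR², the ratio k = I/(MR²) is 0.5.
The rolling condition ω = v/R makes the rotational term ½I(v/R)² = ½kMv², so KE_total = ½(1+k)Mv² = (3/4)Mv².
Energy conservation Mgh = ½(1+k)Mv² gives v = √(2gh/(1+k)) = √(2 × 10 × 1.54 / 1.5) = 4.531 m/s.
Then ω = v/R = 4.531 / 0.16 ≈ 28.3 rad/s.

ω ≈ 28.3 rad/s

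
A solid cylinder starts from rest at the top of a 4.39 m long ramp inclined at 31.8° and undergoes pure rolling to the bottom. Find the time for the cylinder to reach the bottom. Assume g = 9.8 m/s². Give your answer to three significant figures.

t ≈ 1.60 s

Here I = (1/2)MR², so the shape factor k = I/(MR²) = 0.5.
Translational: Mg sinθ − f = Ma. Rotational about the CM: fR = Iα = kMRa, so f = kMa.
Hence a = g sinθ/(1+k) = 9.8×sin31.8°/1.5 = 3.443 m/s².
Starting from rest, L = ½at², so t = √(2L/a) = √(2×4.39/3.443) ≈ 1.60 s.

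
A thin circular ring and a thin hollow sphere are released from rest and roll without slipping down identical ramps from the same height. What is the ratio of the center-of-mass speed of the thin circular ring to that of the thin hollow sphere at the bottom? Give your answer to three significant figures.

v_ratio ≈ 0.913

Each satisfies Mgh = ½(1+k)Mv² with k = I/(MR²), so v ∝ 1/√(1+k).
For the thin circular ring k = 1; for the thin hollow sphere k = 2/3.
v₁/v₂ = √((1+k₂)/(1+k₁)) = √(1.667/2) ≈ 0.913.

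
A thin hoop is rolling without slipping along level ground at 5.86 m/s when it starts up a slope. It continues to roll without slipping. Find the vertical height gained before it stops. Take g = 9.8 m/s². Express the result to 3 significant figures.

Here I = MR², so the shape factor k = I/(MR²) = 1.
The rolling condition ω = v/R makes the rotational term ½I(v/R)² = ½kMv², so KE_total = ½(1+k)Mv² = Mv².
All of this converts to potential energy at the highest point: Mv₀² = Mgh.
Thus h = (1+k)v₀²/(2g) = 2 × 5.86² / (2 × 9.8) ≈ 3.50 m.

h ≈ 3.50 m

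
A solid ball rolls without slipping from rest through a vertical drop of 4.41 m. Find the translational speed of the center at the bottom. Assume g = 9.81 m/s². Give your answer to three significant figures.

v ≈ 7.86 m/s

The moment of inertia is (2/5)MR², giving k ≡ I/(MR²) = 0.4.
Rolling without slipping gives ω = v/R, so the total kinetic energy is ½Mv² + ½Iω² = ½(1+k)Mv² = (7/10)Mv².
Setting Mgh = (7/10)Mv² gives v = √(2gh/(1+k)) = √(2·9.81·4.41/1.4) ≈ 7.86 m/s.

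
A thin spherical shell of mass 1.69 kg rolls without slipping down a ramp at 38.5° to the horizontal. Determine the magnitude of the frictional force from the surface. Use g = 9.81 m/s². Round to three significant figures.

Here I = (2/3)MR², so the shape factor k = I/(MR²) = 2/3.
Translational: Mg sinθ − f = Ma. Rotational about the CM: fR = Iα = kMRa, so f = kMa.
Combining, a = g sinθ/(1+k) and f = kMa = kMg sinθ/(1+k).
f = (2/3) × 1.69 × 9.81 × sin38.5° / 1.667 ≈ 4.13 N.

f ≈ 4.13 N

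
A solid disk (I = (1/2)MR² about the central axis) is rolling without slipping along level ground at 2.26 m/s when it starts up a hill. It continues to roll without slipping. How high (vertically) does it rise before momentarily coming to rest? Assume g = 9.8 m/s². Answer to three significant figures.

h ≈ 0.391 m

For this body I = (1/2)MR², i.e. k = I/(MR²) = 0.5.
Since it rolls without slipping, ω = v/R and KE = ½Mv² + ½Iω² = ½(1+k)Mv² = (3/4)Mv².
All of this converts to potential energy at the highest point: (3/4)Mv₀² = Mgh.
Thus h = (1+k)v₀²/(2g) = 1.5 × 2.26² / (2 × 9.8) ≈ 0.391 m.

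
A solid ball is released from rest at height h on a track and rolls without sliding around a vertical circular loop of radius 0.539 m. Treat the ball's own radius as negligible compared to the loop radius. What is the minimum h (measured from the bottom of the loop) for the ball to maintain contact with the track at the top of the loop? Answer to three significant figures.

With I = (2/5)MR², the ratio k = I/(MR²) is 0.4.
At the top of the loop, the minimum-contact condition is Mg = Mv_top²/r, so v_top² = gr.
With ω = v/R, the kinetic energy at speed v is ½(1+k)Mv² = (7/10)Mv².
Energy conservation from release (height h) to the top (height 2r): Mgh = Mg(2r) + (7/10)M·gr.
Thus h_min = 2r + (1+k)r/2 = r(2 + 1.4/2) = 0.539 × 2.7 ≈ 1.46 m.

h_min ≈ 1.46 m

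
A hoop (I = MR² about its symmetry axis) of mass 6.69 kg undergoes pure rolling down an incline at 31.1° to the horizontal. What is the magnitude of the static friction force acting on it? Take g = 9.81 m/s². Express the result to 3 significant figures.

Here I = MR², so the shape factor k = I/(MR²) = 1.
Along the incline Mg sinθ − f = Ma, and torque about the center fR = Iα = kMR²(a/R) gives f = kMa.
Combining, a = g sinθ/(1+k) and f = kMa = kMg sinθ/(1+k).
f = 1 × 6.69 × 9.81 × sin31.1° / 2 ≈ 16.9 N.

f ≈ 16.9 N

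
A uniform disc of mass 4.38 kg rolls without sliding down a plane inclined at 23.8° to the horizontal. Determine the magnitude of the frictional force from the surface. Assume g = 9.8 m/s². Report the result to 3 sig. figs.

With I = (1/2)MR², the ratio k = I/(MR²) is 0.5.
Newton's second law down the slope: Mg sinθ − f = Ma. The torque equation fR = Iα (with α = a/R) gives f = kMa.
Combining, a = g sinθ/(1+k) and f = kMa = kMg sinθ/(1+k).
f = 0.5 × 4.38 × 9.8 × sin23.8° / 1.5 ≈ 5.77 N.

f ≈ 5.77 N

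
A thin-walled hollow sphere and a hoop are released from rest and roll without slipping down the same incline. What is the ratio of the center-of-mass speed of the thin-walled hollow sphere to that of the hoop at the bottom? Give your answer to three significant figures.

v_ratio ≈ 1.10

Each satisfies Mgh = ½(1+k)Mv² with k = I/(MR²), so v ∝ 1/√(1+k).
For the thin-walled hollow sphere k = 2/3; for the hoop k = 1.
v₁/v₂ = √((1+k₂)/(1+k₁)) = √(2/1.667) ≈ 1.10.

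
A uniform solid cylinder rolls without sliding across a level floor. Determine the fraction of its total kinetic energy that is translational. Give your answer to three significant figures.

fraction ≈ 0.667

For this body I = (1/2)MR², i.e. k = I/(MR²) = 0.5.
Since ω = v/R, the translational part is ½Mv² and the rotational part is ½I(v/R)² = ½kMv²; the total is ½(1+k)Mv².
The translational fraction is therefore 1/(1+k) = 1/1.5 ≈ 0.667.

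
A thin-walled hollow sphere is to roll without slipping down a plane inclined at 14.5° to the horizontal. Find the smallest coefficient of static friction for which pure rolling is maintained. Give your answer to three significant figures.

The moment of inertia is (2/3)MR², giving k ≡ I/(MR²) = 2/3.
Newton's second law down the slope: Mg sinθ − f = Ma. The torque equation fR = Iα (with α = a/R) gives f = kMa.
These give a = g sinθ/(1+k) and the required friction f = kMg sinθ/(1+k).
The normal force is N = Mg cosθ, so μ_min = f/N = k tanθ/(1+k).
μ_min = (2/3) × tan14.5° / 1.667 ≈ 0.103.

μ_min ≈ 0.103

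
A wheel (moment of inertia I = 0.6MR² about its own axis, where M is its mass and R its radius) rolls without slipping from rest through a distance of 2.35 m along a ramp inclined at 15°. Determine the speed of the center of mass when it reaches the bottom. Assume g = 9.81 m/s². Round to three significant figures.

v ≈ 2.73 m/s

For this body I = 0.6MR², i.e. k = I/(MR²) = 0.6.
Rolling without slipping gives ω = v/R, so the total kinetic energy is ½Mv² + ½Iω² = ½(1+k)Mv² = (4/5)Mv².
The vertical drop is h = L sinθ = 2.35 × sin15° = 0.6082 m.
Setting Mgh = (4/5)Mv² gives v = √(2gh/(1+k)) = √(2·9.81·0.6082/1.6) ≈ 2.73 m/s.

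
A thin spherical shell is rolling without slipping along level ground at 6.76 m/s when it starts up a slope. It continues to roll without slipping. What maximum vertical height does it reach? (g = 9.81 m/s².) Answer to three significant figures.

h ≈ 3.88 m

The moment of inertia is (2/3)MR², giving k ≡ I/(MR²) = 2/3.
Pure rolling means v = ωR; then KE = ½Mv² + ½I(v/R)² = ½(1+k)Mv² = (5/6)Mv².
All of this converts to potential energy at the highest point: (5/6)Mv₀² = Mgh.
Thus h = (1+k)v₀²/(2g) = 1.667 × 6.76² / (2 × 9.81) ≈ 3.88 m.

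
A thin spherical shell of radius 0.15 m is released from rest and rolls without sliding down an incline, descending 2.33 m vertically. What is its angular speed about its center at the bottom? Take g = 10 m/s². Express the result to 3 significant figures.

ω ≈ 35.3 rad/s

For this body I = (2/3)MR², i.e. k = I/(MR²) = 2/3.
The rolling condition ω = v/R makes the rotational term ½I(v/R)² = ½kMv², so KE_total = ½(1+k)Mv² = (5/6)Mv².
Energy conservation Mgh = ½(1+k)Mv² gives v = √(2gh/(1+k)) = √(2 × 10 × 2.33 / 1.667) = 5.288 m/s.
Then ω = v/R = 5.288 / 0.15 ≈ 35.3 rad/s.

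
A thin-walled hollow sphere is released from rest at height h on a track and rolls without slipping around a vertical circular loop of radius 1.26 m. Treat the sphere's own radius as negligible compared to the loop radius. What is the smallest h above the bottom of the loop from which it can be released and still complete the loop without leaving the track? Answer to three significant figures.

Here I = (2/3)MR², so the shape factor k = I/(MR²) = 2/3.
At the top, contact is just lost when gravity alone supplies the centripetal force: Mg = Mv_top²/r, i.e. v_top² = gr.
With ω = v/R, the kinetic energy at speed v is ½(1+k)Mv² = (5/6)Mv².
Energy conservation from release (height h) to the top (height 2r): Mgh = Mg(2r) + (5/6)M·gr.
Thus h_min = 2r + (1+k)r/2 = r(2 + 1.667/2) = 1.26 × 2.833 ≈ 3.57 m.

h_min ≈ 3.57 m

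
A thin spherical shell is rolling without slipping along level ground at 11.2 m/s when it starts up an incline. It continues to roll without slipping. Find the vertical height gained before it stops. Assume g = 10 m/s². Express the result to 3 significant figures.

h ≈ 10.5 m

The moment of inertia is (2/3)MR², giving k ≡ I/(MR²) = 2/3.
Rolling without slipping gives ω = v/R, so the total kinetic energy is ½Mv² + ½Iω² = ½(1+k)Mv² = (5/6)Mv².
At the top the kinetic energy is zero, so (5/6)Mv₀² = Mgh.
Thus h = (1+k)v₀²/(2g) = 1.667 × 11.2² / (2 × 10) ≈ 10.5 m.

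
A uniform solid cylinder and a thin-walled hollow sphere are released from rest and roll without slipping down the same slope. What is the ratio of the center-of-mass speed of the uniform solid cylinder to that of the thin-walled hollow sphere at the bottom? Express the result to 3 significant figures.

Each satisfies Mgh = ½(1+k)Mv² with k = I/(MR²), so v ∝ 1/√(1+k).
For the uniform solid cylinder k = 0.5; for the thin-walled hollow sphere k = 2/3.
v₁/v₂ = √((1+k₂)/(1+k₁)) = √(1.667/1.5) ≈ 1.05.

v_ratio ≈ 1.05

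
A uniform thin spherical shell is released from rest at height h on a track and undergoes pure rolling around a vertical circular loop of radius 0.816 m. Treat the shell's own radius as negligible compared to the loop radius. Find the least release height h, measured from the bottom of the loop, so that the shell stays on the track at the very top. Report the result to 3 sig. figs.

h_min ≈ 2.31 m

Here I = (2/3)MR², so the shape factor k = I/(MR²) = 2/3.
At the top, contact is just lost when gravity alone supplies the centripetal force: Mg = Mv_top²/r, i.e. v_top² = gr.
With ω = v/R, the kinetic energy at speed v is ½(1+k)Mv² = (5/6)Mv².
Energy conservation from release (height h) to the top (height 2r): Mgh = Mg(2r) + (5/6)M·gr.
Thus h_min = 2r + (1+k)r/2 = r(2 + 1.667/2) = 0.816 × 2.833 ≈ 2.31 m.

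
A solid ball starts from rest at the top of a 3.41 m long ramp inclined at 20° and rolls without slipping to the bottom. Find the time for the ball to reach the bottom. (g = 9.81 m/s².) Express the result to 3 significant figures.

For this body I = (2/5)MR², i.e. k = I/(MR²) = 0.4.
Newton's second law down the slope: Mg sinθ − f = Ma. The torque equation fR = Iα (with α = a/R) gives f = kMa.
Hence a = g sinθ/(1+k) = 9.81×sin20°/1.4 = 2.397 m/s².
Starting from rest, L = ½at², so t = √(2L/a) = √(2×3.41/2.397) ≈ 1.69 s.

t ≈ 1.69 s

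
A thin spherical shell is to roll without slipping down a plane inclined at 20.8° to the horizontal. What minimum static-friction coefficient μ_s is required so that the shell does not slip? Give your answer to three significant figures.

With I = (2/3)MR², the ratio k = I/(MR²) is 2/3.
Translational: Mg sinθ − f = Ma. Rotational about the CM: fR = Iα = kMRa, so f = kMa.
These give a = g sinθ/(1+k) and the required friction f = kMg sinθ/(1+k).
With N = Mg cosθ, the no-slip condition f ≤ μN gives μ_min = f/N = k tanθ/(1+k).
μ_min = (2/3) × tan20.8° / 1.667 ≈ 0.152.

μ_min ≈ 0.152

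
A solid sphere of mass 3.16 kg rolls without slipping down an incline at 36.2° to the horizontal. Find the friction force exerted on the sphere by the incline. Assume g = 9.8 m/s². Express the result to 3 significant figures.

The moment of inertia is (2/5)MR², giving k ≡ I/(MR²) = 0.4.
Along the incline Mg sinθ − f = Ma, and torque about the center fR = Iα = kMR²(a/R) gives f = kMa.
Combining, a = g sinθ/(1+k) and f = kMa = kMg sinθ/(1+k).
f = 0.4 × 3.16 × 9.8 × sin36.2° / 1.4 ≈ 5.23 N.

f ≈ 5.23 N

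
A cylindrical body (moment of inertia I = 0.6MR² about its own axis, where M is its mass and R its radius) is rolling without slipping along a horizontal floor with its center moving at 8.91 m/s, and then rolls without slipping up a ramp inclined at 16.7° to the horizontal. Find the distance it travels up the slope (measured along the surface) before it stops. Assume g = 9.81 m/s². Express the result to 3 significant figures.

d ≈ 22.5 m

For this body I = 0.6MR², i.e. k = I/(MR²) = 0.6.
The rolling condition ω = v/R makes the rotational term ½I(v/R)² = ½kMv², so KE_total = ½(1+k)Mv² = (4/5)Mv².
Setting this equal to Mgh gives the vertical rise h = (1+k)v₀²/(2g) = 1.6×8.91²/(2×9.81) = 6.474 m.
Along the incline, d = h/sinθ = 6.474/sin16.7° ≈ 22.5 m.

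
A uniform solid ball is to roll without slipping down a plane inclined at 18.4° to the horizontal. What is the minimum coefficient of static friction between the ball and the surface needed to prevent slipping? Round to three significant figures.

μ_min ≈ 0.0950

The moment of inertia is (2/5)MR², giving k ≡ I/(MR²) = 0.4.
Along the incline Mg sinθ − f = Ma, and torque about the center fR = Iα = kMR²(a/R) gives f = kMa.
These give a = g sinθ/(1+k) and the required friction f = kMg sinθ/(1+k).
The normal force is N = Mg cosθ, so μ_min = f/N = k tanθ/(1+k).
μ_min = 0.4 × tan18.4° / 1.4 ≈ 0.0950.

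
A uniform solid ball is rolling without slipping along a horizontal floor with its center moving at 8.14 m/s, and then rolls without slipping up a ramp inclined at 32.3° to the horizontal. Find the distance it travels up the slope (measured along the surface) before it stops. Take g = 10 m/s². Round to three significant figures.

Here I = (2/5)MR², so the shape factor k = I/(MR²) = 0.4.
Since it rolls without slipping, ω = v/R and KE = ½Mv² + ½Iω² = ½(1+k)Mv² = (7/10)Mv².
Setting this equal to Mgh gives the vertical rise h = (1+k)v₀²/(2g) = 1.4×8.14²/(2×10) = 4.638 m.
Along the incline, d = h/sinθ = 4.638/sin32.3° ≈ 8.68 m.

d ≈ 8.68 m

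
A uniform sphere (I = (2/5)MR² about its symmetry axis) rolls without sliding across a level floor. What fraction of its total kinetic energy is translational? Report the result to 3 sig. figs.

Here I = (2/5)MR², so the shape factor k = I/(MR²) = 0.4.
Since ω = v/R, the translational part is ½Mv² and the rotational part is ½I(v/R)² = ½kMv²; the total is ½(1+k)Mv².
The translational fraction is therefore 1/(1+k) = 1/1.4 ≈ 0.714.

fraction ≈ 0.714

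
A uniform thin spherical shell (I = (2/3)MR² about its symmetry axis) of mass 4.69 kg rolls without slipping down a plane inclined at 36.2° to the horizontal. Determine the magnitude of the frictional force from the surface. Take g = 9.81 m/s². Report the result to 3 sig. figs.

Here I = (2/3)MR², so the shape factor k = I/(MR²) = 2/3.
Along the incline Mg sinθ − f = Ma, and torque about the center fR = Iα = kMR²(a/R) gives f = kMa.
Combining, a = g sinθ/(1+k) and f = kMa = kMg sinθ/(1+k).
f = (2/3) × 4.69 × 9.81 × sin36.2° / 1.667 ≈ 10.9 N.

f ≈ 10.9 N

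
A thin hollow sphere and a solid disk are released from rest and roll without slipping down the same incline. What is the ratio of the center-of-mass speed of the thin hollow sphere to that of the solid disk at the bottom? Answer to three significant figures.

Each satisfies Mgh = ½(1+k)Mv² with k = I/(MR²), so v ∝ 1/√(1+k).
For the thin hollow sphere k = 2/3; for the solid disk k = 0.5.
v₁/v₂ = √((1+k₂)/(1+k₁)) = √(1.5/1.667) ≈ 0.949.

v_ratio ≈ 0.949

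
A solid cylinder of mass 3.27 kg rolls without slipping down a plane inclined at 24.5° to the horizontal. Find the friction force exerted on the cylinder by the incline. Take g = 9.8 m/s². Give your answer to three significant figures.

Here I = (1/2)MR², so the shape factor k = I/(MR²) = 0.5.
Along the incline Mg sinθ − f = Ma, and torque about the center fR = Iα = kMR²(a/R) gives f = kMa.
Combining, a = g sinθ/(1+k) and f = kMa = kMg sinθ/(1+k).
f = 0.5 × 3.27 × 9.8 × sin24.5° / 1.5 ≈ 4.43 N.

f ≈ 4.43 N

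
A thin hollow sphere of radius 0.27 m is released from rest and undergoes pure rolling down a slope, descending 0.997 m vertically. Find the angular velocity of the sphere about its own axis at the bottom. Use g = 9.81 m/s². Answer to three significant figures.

ω ≈ 12.7 rad/s

With I = (2/3)MR², the ratio k = I/(MR²) is 2/3.
Pure rolling means v = ωR; then KE = ½Mv² + ½I(v/R)² = ½(1+k)Mv² = (5/6)Mv².
Energy conservation Mgh = ½(1+k)Mv² gives v = √(2gh/(1+k)) = √(2 × 9.81 × 0.997 / 1.667) = 3.426 m/s.
Then ω = v/R = 3.426 / 0.27 ≈ 12.7 rad/s.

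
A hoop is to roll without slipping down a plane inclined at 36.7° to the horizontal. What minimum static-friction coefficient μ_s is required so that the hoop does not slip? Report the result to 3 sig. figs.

μ_min ≈ 0.373

Here I = MR², so the shape factor k = I/(MR²) = 1.
Along the incline Mg sinθ − f = Ma, and torque about the center fR = Iα = kMR²(a/R) gives f = kMa.
These give a = g sinθ/(1+k) and the required friction f = kMg sinθ/(1+k).
With N = Mg cosθ, the no-slip condition f ≤ μN gives μ_min = f/N = k tanθ/(1+k).
μ_min = 1 × tan36.7° / 2 ≈ 0.373.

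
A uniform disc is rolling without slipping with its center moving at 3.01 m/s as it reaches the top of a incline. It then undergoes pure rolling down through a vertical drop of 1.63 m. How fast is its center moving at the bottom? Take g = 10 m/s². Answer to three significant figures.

Here I = (1/2)MR², so the shape factor k = I/(MR²) = 0.5.
Pure rolling means v = ωR; then KE = ½Mv² + ½I(v/R)² = ½(1+k)Mv² = (3/4)Mv².
Energy conservation: (3/4)Mv₀² + Mgh = (3/4)Mv², so v² = v₀² + 2gh/(1+k).
v = √(3.01² + 2×10×1.63/1.5) = √30.79 ≈ 5.55 m/s.

v ≈ 5.55 m/s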